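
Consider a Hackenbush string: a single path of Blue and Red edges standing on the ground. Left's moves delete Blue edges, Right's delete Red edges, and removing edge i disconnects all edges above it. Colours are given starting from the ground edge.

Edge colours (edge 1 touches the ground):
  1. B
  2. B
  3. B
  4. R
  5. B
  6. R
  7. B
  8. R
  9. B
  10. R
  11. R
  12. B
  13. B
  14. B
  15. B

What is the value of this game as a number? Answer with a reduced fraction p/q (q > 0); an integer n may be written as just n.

10911/4096

Recurse on prefixes of the 15-edge string B B B R B R B R B R R B B B B:
B: Left { 0 }, Right { — } => simplest 1
BB: Left { 0 1 }, Right { — } => simplest 2
BBB: Left { 0 1 2 }, Right { — } => simplest 3
BBBR: Left { 0 1 2 }, Right { 3 } => simplest 5/2
BBBRB: Left { 0 1 2 5/2 }, Right { 3 } => simplest 11/4
BBBRBR: Left { 0 1 2 5/2 }, Right { 11/4 3 } => simplest 21/8
BBBRBRB: Left { 0 1 2 5/2 21/8 }, Right { 11/4 3 } => simplest 43/16
BBBRBRBR: Left { 0 1 2 5/2 21/8 }, Right { 43/16 11/4 3 } => simplest 85/32
BBBRBRBRB: Left { 0 1 2 5/2 21/8 85/32 }, Right { 43/16 11/4 3 } => simplest 171/64
BBBRBRBRBR: Left { 0 1 2 5/2 21/8 85/32 }, Right { 171/64 43/16 11/4 3 } => simplest 341/128
BBBRBRBRBRR: Left { 0 1 2 5/2 21/8 85/32 }, Right { 341/128 171/64 43/16 11/4 3 } => simplest 681/256
BBBRBRBRBRRB: Left { 0 1 2 5/2 21/8 85/32 681/256 }, Right { 341/128 171/64 43/16 11/4 3 } => simplest 1363/512
BBBRBRBRBRRBB: Left { 0 1 2 5/2 21/8 85/32 681/256 1363/512 }, Right { 341/128 171/64 43/16 11/4 3 } => simplest 2727/1024
BBBRBRBRBRRBBB: Left { 0 1 2 5/2 21/8 85/32 681/256 1363/512 2727/1024 }, Right { 341/128 171/64 43/16 11/4 3 } => simplest 5455/2048
BBBRBRBRBRRBBBB: Left { 0 1 2 5/2 21/8 85/32 681/256 1363/512 2727/1024 5455/2048 }, Right { 341/128 171/64 43/16 11/4 3 } => simplest 10911/4096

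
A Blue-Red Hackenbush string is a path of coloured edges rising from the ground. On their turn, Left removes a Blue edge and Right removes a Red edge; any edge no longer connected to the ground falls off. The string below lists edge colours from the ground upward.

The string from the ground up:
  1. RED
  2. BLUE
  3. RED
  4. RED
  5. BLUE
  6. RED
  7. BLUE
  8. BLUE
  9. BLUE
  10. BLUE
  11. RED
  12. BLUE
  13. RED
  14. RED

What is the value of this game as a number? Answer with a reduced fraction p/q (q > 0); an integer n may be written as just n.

-6679/8192

val_1 [R]  L=[]  R=[0]  = -1
val_2 [RB]  L=[-1]  R=[0]  = -1/2
val_3 [RBR]  L=[-1]  R=[-1/2,0]  = -3/4
val_4 [RBRR]  L=[-1]  R=[-3/4,-1/2,0]  = -7/8
val_5 [RBRRB]  L=[-1,-7/8]  R=[-3/4,-1/2,0]  = -13/16
val_6 [RBRRBR]  L=[-1,-7/8]  R=[-13/16,-3/4,-1/2,0]  = -27/32
val_7 [RBRRBRB]  L=[-1,-7/8,-27/32]  R=[-13/16,-3/4,-1/2,0]  = -53/64
val_8 [RBRRBRBB]  L=[-1,-7/8,-27/32,-53/64]  R=[-13/16,-3/4,-1/2,0]  = -105/128
val_9 [RBRRBRBBB]  L=[-1,-7/8,-27/32,-53/64,-105/128]  R=[-13/16,-3/4,-1/2,0]  = -209/256
val_10 [RBRRBRBBBB]  L=[-1,-7/8,-27/32,-53/64,-105/128,-209/256]  R=[-13/16,-3/4,-1/2,0]  = -417/512
val_11 [RBRRBRBBBBR]  L=[-1,-7/8,-27/32,-53/64,-105/128,-209/256]  R=[-417/512,-13/16,-3/4,-1/2,0]  = -835/1024
val_12 [RBRRBRBBBBRB]  L=[-1,-7/8,-27/32,-53/64,-105/128,-209/256,-835/1024]  R=[-417/512,-13/16,-3/4,-1/2,0]  = -1669/2048
val_13 [RBRRBRBBBBRBR]  L=[-1,-7/8,-27/32,-53/64,-105/128,-209/256,-835/1024]  R=[-1669/2048,-417/512,-13/16,-3/4,-1/2,0]  = -3339/4096
val_14 [RBRRBRBBBBRBRR]  L=[-1,-7/8,-27/32,-53/64,-105/128,-209/256,-835/1024]  R=[-3339/4096,-1669/2048,-417/512,-13/16,-3/4,-1/2,0]  = -6679/8192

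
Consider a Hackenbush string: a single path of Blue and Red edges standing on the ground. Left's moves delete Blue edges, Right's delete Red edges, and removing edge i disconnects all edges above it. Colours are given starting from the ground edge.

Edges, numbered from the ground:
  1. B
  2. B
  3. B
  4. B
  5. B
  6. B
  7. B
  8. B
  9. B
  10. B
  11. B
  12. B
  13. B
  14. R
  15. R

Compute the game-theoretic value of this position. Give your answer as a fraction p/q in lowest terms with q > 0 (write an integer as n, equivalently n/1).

step 1: add B to get B; options L={ 0 } R={  } -> 1
step 2: add B to get BB; options L={ 0, 1 } R={  } -> 2
step 3: add B to get BBB; options L={ 0, 1, 2 } R={  } -> 3
step 4: add B to get BBBB; options L={ 0, 1, 2, 3 } R={  } -> 4
step 5: add B to get BBBBB; options L={ 0, 1, 2, 3, 4 } R={  } -> 5
step 6: add B to get BBBBBB; options L={ 0, 1, 2, 3, 4, 5 } R={  } -> 6
step 7: add B to get BBBBBBB; options L={ 0, 1, 2, 3, 4, 5, 6 } R={  } -> 7
step 8: add B to get BBBBBBBB; options L={ 0, 1, 2, 3, 4, 5, 6, 7 } R={  } -> 8
step 9: add B to get BBBBBBBBB; options L={ 0, 1, 2, 3, 4, 5, 6, 7, 8 } R={  } -> 9
step 10: add B to get BBBBBBBBBB; options L={ 0, 1, 2, 3, 4, 5, 6, 7, 8, 9 } R={  } -> 10
step 11: add B to get BBBBBBBBBBB; options L={ 0, 1, 2, 3, 4, 5, 6, 7, 8, 9, 10 } R={  } -> 11
step 12: add B to get BBBBBBBBBBBB; options L={ 0, 1, 2, 3, 4, 5, 6, 7, 8, 9, 10, 11 } R={  } -> 12
step 13: add B to get BBBBBBBBBBBBB; options L={ 0, 1, 2, 3, 4, 5, 6, 7, 8, 9, 10, 11, 12 } R={  } -> 13
step 14: add R to get BBBBBBBBBBBBBR; options L={ 0, 1, 2, 3, 4, 5, 6, 7, 8, 9, 10, 11, 12 } R={ 13 } -> 25/2
step 15: add R to get BBBBBBBBBBBBBRR; options L={ 0, 1, 2, 3, 4, 5, 6, 7, 8, 9, 10, 11, 12 } R={ 25/2, 13 } -> 49/4

49/4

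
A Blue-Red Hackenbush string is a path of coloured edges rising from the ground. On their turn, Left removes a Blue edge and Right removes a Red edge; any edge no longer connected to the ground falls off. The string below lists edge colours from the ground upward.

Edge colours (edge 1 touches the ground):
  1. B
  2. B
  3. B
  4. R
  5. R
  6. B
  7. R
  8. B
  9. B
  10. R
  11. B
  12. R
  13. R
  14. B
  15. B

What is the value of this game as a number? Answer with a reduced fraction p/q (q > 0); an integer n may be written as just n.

Recurse on prefixes of the 15-edge string B B B R R B R B B R B R R B B:
edge 1 of 15 (B): { 0 | (no moves) } gives 1
edge 2 of 15 (B): { 0, 1 | (no moves) } gives 2
edge 3 of 15 (B): { 0, 1, 2 | (no moves) } gives 3
edge 4 of 15 (R): { 0, 1, 2 | 3 } gives 5/2
edge 5 of 15 (R): { 0, 1, 2 | 5/2, 3 } gives 9/4
edge 6 of 15 (B): { 0, 1, 2, 9/4 | 5/2, 3 } gives 19/8
edge 7 of 15 (R): { 0, 1, 2, 9/4 | 19/8, 5/2, 3 } gives 37/16
edge 8 of 15 (B): { 0, 1, 2, 9/4, 37/16 | 19/8, 5/2, 3 } gives 75/32
edge 9 of 15 (B): { 0, 1, 2, 9/4, 37/16, 75/32 | 19/8, 5/2, 3 } gives 151/64
edge 10 of 15 (R): { 0, 1, 2, 9/4, 37/16, 75/32 | 151/64, 19/8, 5/2, 3 } gives 301/128
edge 11 of 15 (B): { 0, 1, 2, 9/4, 37/16, 75/32, 301/128 | 151/64, 19/8, 5/2, 3 } gives 603/256
edge 12 of 15 (R): { 0, 1, 2, 9/4, 37/16, 75/32, 301/128 | 603/256, 151/64, 19/8, 5/2, 3 } gives 1205/512
edge 13 of 15 (R): { 0, 1, 2, 9/4, 37/16, 75/32, 301/128 | 1205/512, 603/256, 151/64, 19/8, 5/2, 3 } gives 2409/1024
edge 14 of 15 (B): { 0, 1, 2, 9/4, 37/16, 75/32, 301/128, 2409/1024 | 1205/512, 603/256, 151/64, 19/8, 5/2, 3 } gives 4819/2048
edge 15 of 15 (B): { 0, 1, 2, 9/4, 37/16, 75/32, 301/128, 2409/1024, 4819/2048 | 1205/512, 603/256, 151/64, 19/8, 5/2, 3 } gives 9639/4096

9639/4096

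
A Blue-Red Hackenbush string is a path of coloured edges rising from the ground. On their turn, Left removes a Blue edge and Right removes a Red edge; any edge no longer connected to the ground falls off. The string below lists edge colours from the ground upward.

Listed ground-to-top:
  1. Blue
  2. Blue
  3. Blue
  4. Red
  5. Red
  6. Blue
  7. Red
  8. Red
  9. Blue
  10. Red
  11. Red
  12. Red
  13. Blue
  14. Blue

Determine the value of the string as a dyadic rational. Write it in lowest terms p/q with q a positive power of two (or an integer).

step 1: add Blue to get B; options L={ 0 } R={ · } → 1
step 2: add Blue to get BB; options L={ 0 1 } R={ · } → 2
step 3: add Blue to get BBB; options L={ 0 1 2 } R={ · } → 3
step 4: add Red to get BBBR; options L={ 0 1 2 } R={ 3 } → 5/2
step 5: add Red to get BBBRR; options L={ 0 1 2 } R={ 5/2 3 } → 9/4
step 6: add Blue to get BBBRRB; options L={ 0 1 2 9/4 } R={ 5/2 3 } → 19/8
step 7: add Red to get BBBRRBR; options L={ 0 1 2 9/4 } R={ 19/8 5/2 3 } → 37/16
step 8: add Red to get BBBRRBRR; options L={ 0 1 2 9/4 } R={ 37/16 19/8 5/2 3 } → 73/32
step 9: add Blue to get BBBRRBRRB; options L={ 0 1 2 9/4 73/32 } R={ 37/16 19/8 5/2 3 } → 147/64
step 10: add Red to get BBBRRBRRBR; options L={ 0 1 2 9/4 73/32 } R={ 147/64 37/16 19/8 5/2 3 } → 293/128
step 11: add Red to get BBBRRBRRBRR; options L={ 0 1 2 9/4 73/32 } R={ 293/128 147/64 37/16 19/8 5/2 3 } → 585/256
step 12: add Red to get BBBRRBRRBRRR; options L={ 0 1 2 9/4 73/32 } R={ 585/256 293/128 147/64 37/16 19/8 5/2 3 } → 1169/512
step 13: add Blue to get BBBRRBRRBRRRB; options L={ 0 1 2 9/4 73/32 1169/512 } R={ 585/256 293/128 147/64 37/16 19/8 5/2 3 } → 2339/1024
step 14: add Blue to get BBBRRBRRBRRRBB; options L={ 0 1 2 9/4 73/32 1169/512 2339/1024 } R={ 585/256 293/128 147/64 37/16 19/8 5/2 3 } → 4679/2048

4679/2048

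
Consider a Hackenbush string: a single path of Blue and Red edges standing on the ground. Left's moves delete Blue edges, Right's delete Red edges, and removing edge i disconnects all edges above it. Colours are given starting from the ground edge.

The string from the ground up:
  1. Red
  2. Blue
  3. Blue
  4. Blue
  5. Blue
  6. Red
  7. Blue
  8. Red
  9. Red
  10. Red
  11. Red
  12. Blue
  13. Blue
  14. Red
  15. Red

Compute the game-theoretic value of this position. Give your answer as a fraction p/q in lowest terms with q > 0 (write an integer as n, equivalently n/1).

Build g(s[:k]) for k = 1..15, string s = Red Blue Blue Blue Blue Red Blue Red Red Red Red Blue Blue Red Red.
step 1: add Red to get R; options L={ none } R={ 0 } ⇒ -1
step 2: add Blue to get RB; options L={ -1 } R={ 0 } ⇒ -1/2
step 3: add Blue to get RBB; options L={ -1, -1/2 } R={ 0 } ⇒ -1/4
step 4: add Blue to get RBBB; options L={ -1, -1/2, -1/4 } R={ 0 } ⇒ -1/8
step 5: add Blue to get RBBBB; options L={ -1, -1/2, -1/4, -1/8 } R={ 0 } ⇒ -1/16
step 6: add Red to get RBBBBR; options L={ -1, -1/2, -1/4, -1/8 } R={ -1/16, 0 } ⇒ -3/32
step 7: add Blue to get RBBBBRB; options L={ -1, -1/2, -1/4, -1/8, -3/32 } R={ -1/16, 0 } ⇒ -5/64
step 8: add Red to get RBBBBRBR; options L={ -1, -1/2, -1/4, -1/8, -3/32 } R={ -5/64, -1/16, 0 } ⇒ -11/128
step 9: add Red to get RBBBBRBRR; options L={ -1, -1/2, -1/4, -1/8, -3/32 } R={ -11/128, -5/64, -1/16, 0 } ⇒ -23/256
step 10: add Red to get RBBBBRBRRR; options L={ -1, -1/2, -1/4, -1/8, -3/32 } R={ -23/256, -11/128, -5/64, -1/16, 0 } ⇒ -47/512
step 11: add Red to get RBBBBRBRRRR; options L={ -1, -1/2, -1/4, -1/8, -3/32 } R={ -47/512, -23/256, -11/128, -5/64, -1/16, 0 } ⇒ -95/1024
step 12: add Blue to get RBBBBRBRRRRB; options L={ -1, -1/2, -1/4, -1/8, -3/32, -95/1024 } R={ -47/512, -23/256, -11/128, -5/64, -1/16, 0 } ⇒ -189/2048
step 13: add Blue to get RBBBBRBRRRRBB; options L={ -1, -1/2, -1/4, -1/8, -3/32, -95/1024, -189/2048 } R={ -47/512, -23/256, -11/128, -5/64, -1/16, 0 } ⇒ -377/4096
step 14: add Red to get RBBBBRBRRRRBBR; options L={ -1, -1/2, -1/4, -1/8, -3/32, -95/1024, -189/2048 } R={ -377/4096, -47/512, -23/256, -11/128, -5/64, -1/16, 0 } ⇒ -755/8192
step 15: add Red to get RBBBBRBRRRRBBRR; options L={ -1, -1/2, -1/4, -1/8, -3/32, -95/1024, -189/2048 } R={ -755/8192, -377/4096, -47/512, -23/256, -11/128, -5/64, -1/16, 0 } ⇒ -1511/16384

-1511/16384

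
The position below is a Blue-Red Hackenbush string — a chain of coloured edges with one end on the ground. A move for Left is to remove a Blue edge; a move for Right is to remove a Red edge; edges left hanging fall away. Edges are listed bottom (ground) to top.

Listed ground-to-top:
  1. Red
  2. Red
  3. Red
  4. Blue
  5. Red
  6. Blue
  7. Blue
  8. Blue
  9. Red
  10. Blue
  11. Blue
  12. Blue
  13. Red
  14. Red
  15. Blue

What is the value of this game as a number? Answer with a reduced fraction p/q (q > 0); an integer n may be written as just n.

-10381/4096

Build G(s[:k]) for k = 1..15, string s = Red Red Red Blue Red Blue Blue Blue Red Blue Blue Blue Red Red Blue.
G_1 [R]  L=[—]  R=[0]  → -1
G_2 [RR]  L=[—]  R=[-1, 0]  → -2
G_3 [RRR]  L=[—]  R=[-2, -1, 0]  → -3
G_4 [RRRB]  L=[-3]  R=[-2, -1, 0]  → -5/2
G_5 [RRRBR]  L=[-3]  R=[-5/2, -2, -1, 0]  → -11/4
G_6 [RRRBRB]  L=[-3, -11/4]  R=[-5/2, -2, -1, 0]  → -21/8
G_7 [RRRBRBB]  L=[-3, -11/4, -21/8]  R=[-5/2, -2, -1, 0]  → -41/16
G_8 [RRRBRBBB]  L=[-3, -11/4, -21/8, -41/16]  R=[-5/2, -2, -1, 0]  → -81/32
G_9 [RRRBRBBBR]  L=[-3, -11/4, -21/8, -41/16]  R=[-81/32, -5/2, -2, -1, 0]  → -163/64
G_10 [RRRBRBBBRB]  L=[-3, -11/4, -21/8, -41/16, -163/64]  R=[-81/32, -5/2, -2, -1, 0]  → -325/128
G_11 [RRRBRBBBRBB]  L=[-3, -11/4, -21/8, -41/16, -163/64, -325/128]  R=[-81/32, -5/2, -2, -1, 0]  → -649/256
G_12 [RRRBRBBBRBBB]  L=[-3, -11/4, -21/8, -41/16, -163/64, -325/128, -649/256]  R=[-81/32, -5/2, -2, -1, 0]  → -1297/512
G_13 [RRRBRBBBRBBBR]  L=[-3, -11/4, -21/8, -41/16, -163/64, -325/128, -649/256]  R=[-1297/512, -81/32, -5/2, -2, -1, 0]  → -2595/1024
G_14 [RRRBRBBBRBBBRR]  L=[-3, -11/4, -21/8, -41/16, -163/64, -325/128, -649/256]  R=[-2595/1024, -1297/512, -81/32, -5/2, -2, -1, 0]  → -5191/2048
G_15 [RRRBRBBBRBBBRRB]  L=[-3, -11/4, -21/8, -41/16, -163/64, -325/128, -649/256, -5191/2048]  R=[-2595/1024, -1297/512, -81/32, -5/2, -2, -1, 0]  → -10381/4096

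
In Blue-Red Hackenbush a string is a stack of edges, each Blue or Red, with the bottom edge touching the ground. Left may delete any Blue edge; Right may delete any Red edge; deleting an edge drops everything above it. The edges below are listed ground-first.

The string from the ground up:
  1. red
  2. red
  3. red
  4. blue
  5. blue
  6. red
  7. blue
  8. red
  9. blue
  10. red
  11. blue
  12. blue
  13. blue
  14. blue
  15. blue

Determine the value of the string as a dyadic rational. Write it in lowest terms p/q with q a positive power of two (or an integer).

step 1: add red to get r; options L={ · } R={ 0 } => -1
step 2: add red to get rr; options L={ · } R={ -1 0 } => -2
step 3: add red to get rrr; options L={ · } R={ -2 -1 0 } => -3
step 4: add blue to get rrrb; options L={ -3 } R={ -2 -1 0 } => -5/2
step 5: add blue to get rrrbb; options L={ -3 -5/2 } R={ -2 -1 0 } => -9/4
step 6: add red to get rrrbbr; options L={ -3 -5/2 } R={ -9/4 -2 -1 0 } => -19/8
step 7: add blue to get rrrbbrb; options L={ -3 -5/2 -19/8 } R={ -9/4 -2 -1 0 } => -37/16
step 8: add red to get rrrbbrbr; options L={ -3 -5/2 -19/8 } R={ -37/16 -9/4 -2 -1 0 } => -75/32
step 9: add blue to get rrrbbrbrb; options L={ -3 -5/2 -19/8 -75/32 } R={ -37/16 -9/4 -2 -1 0 } => -149/64
step 10: add red to get rrrbbrbrbr; options L={ -3 -5/2 -19/8 -75/32 } R={ -149/64 -37/16 -9/4 -2 -1 0 } => -299/128
step 11: add blue to get rrrbbrbrbrb; options L={ -3 -5/2 -19/8 -75/32 -299/128 } R={ -149/64 -37/16 -9/4 -2 -1 0 } => -597/256
step 12: add blue to get rrrbbrbrbrbb; options L={ -3 -5/2 -19/8 -75/32 -299/128 -597/256 } R={ -149/64 -37/16 -9/4 -2 -1 0 } => -1193/512
step 13: add blue to get rrrbbrbrbrbbb; options L={ -3 -5/2 -19/8 -75/32 -299/128 -597/256 -1193/512 } R={ -149/64 -37/16 -9/4 -2 -1 0 } => -2385/1024
step 14: add blue to get rrrbbrbrbrbbbb; options L={ -3 -5/2 -19/8 -75/32 -299/128 -597/256 -1193/512 -2385/1024 } R={ -149/64 -37/16 -9/4 -2 -1 0 } => -4769/2048
step 15: add blue to get rrrbbrbrbrbbbbb; options L={ -3 -5/2 -19/8 -75/32 -299/128 -597/256 -1193/512 -2385/1024 -4769/2048 } R={ -149/64 -37/16 -9/4 -2 -1 0 } => -9537/4096

-9537/4096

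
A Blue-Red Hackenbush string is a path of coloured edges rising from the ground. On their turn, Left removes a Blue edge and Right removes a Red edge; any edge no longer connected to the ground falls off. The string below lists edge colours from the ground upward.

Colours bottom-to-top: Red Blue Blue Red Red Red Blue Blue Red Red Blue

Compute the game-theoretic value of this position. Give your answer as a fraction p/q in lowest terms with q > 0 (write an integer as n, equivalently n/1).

Build v(s[:k]) for k = 1..11, string s = Red Blue Blue Red Red Red Blue Blue Red Red Blue.
1 of 11 · R · max L −∞ · min R 0 — -1
2 of 11 · RB · max L -1 · min R 0 — -1/2
3 of 11 · RBB · max L -1/2 · min R 0 — -1/4
4 of 11 · RBBR · max L -1/2 · min R -1/4 — -3/8
5 of 11 · RBBRR · max L -1/2 · min R -3/8 — -7/16
6 of 11 · RBBRRR · max L -1/2 · min R -7/16 — -15/32
7 of 11 · RBBRRRB · max L -15/32 · min R -7/16 — -29/64
8 of 11 · RBBRRRBB · max L -29/64 · min R -7/16 — -57/128
9 of 11 · RBBRRRBBR · max L -29/64 · min R -57/128 — -115/256
10 of 11 · RBBRRRBBRR · max L -29/64 · min R -115/256 — -231/512
11 of 11 · RBBRRRBBRRB · max L -231/512 · min R -115/256 — -461/1024

-461/1024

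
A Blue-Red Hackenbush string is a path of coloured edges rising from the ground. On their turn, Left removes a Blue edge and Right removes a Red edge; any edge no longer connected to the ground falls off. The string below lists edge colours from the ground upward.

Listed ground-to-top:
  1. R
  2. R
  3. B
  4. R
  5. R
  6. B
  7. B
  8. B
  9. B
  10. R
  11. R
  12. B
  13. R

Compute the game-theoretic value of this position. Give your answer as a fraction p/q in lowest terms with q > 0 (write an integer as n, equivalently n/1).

Recurse on prefixes of the 13-edge string R R B R R B B B B R R B R:
G_1 [R]  L=[(no moves)]  R=[0]  → -1
G_2 [RR]  L=[(no moves)]  R=[-1; 0]  → -2
G_3 [RRB]  L=[-2]  R=[-1; 0]  → -3/2
G_4 [RRBR]  L=[-2]  R=[-3/2; -1; 0]  → -7/4
G_5 [RRBRR]  L=[-2]  R=[-7/4; -3/2; -1; 0]  → -15/8
G_6 [RRBRRB]  L=[-2; -15/8]  R=[-7/4; -3/2; -1; 0]  → -29/16
G_7 [RRBRRBB]  L=[-2; -15/8; -29/16]  R=[-7/4; -3/2; -1; 0]  → -57/32
G_8 [RRBRRBBB]  L=[-2; -15/8; -29/16; -57/32]  R=[-7/4; -3/2; -1; 0]  → -113/64
G_9 [RRBRRBBBB]  L=[-2; -15/8; -29/16; -57/32; -113/64]  R=[-7/4; -3/2; -1; 0]  → -225/128
G_10 [RRBRRBBBBR]  L=[-2; -15/8; -29/16; -57/32; -113/64]  R=[-225/128; -7/4; -3/2; -1; 0]  → -451/256
G_11 [RRBRRBBBBRR]  L=[-2; -15/8; -29/16; -57/32; -113/64]  R=[-451/256; -225/128; -7/4; -3/2; -1; 0]  → -903/512
G_12 [RRBRRBBBBRRB]  L=[-2; -15/8; -29/16; -57/32; -113/64; -903/512]  R=[-451/256; -225/128; -7/4; -3/2; -1; 0]  → -1805/1024
G_13 [RRBRRBBBBRRBR]  L=[-2; -15/8; -29/16; -57/32; -113/64; -903/512]  R=[-1805/1024; -451/256; -225/128; -7/4; -3/2; -1; 0]  → -3611/2048

-3611/2048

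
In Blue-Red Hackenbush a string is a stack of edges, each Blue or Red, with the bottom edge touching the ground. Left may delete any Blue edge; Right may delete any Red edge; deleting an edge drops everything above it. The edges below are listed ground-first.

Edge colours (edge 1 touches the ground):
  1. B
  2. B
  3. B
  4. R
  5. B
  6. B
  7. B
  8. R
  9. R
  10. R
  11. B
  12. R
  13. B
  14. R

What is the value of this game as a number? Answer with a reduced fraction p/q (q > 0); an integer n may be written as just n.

5909/2048

Prefix values for B B B R B B B R R R B R B R via {L|R} + simplicity:
B: Left { 0 }, Right { — } => simplest 1
BB: Left { 0, 1 }, Right { — } => simplest 2
BBB: Left { 0, 1, 2 }, Right { — } => simplest 3
BBBR: Left { 0, 1, 2 }, Right { 3 } => simplest 5/2
BBBRB: Left { 0, 1, 2, 5/2 }, Right { 3 } => simplest 11/4
BBBRBB: Left { 0, 1, 2, 5/2, 11/4 }, Right { 3 } => simplest 23/8
BBBRBBB: Left { 0, 1, 2, 5/2, 11/4, 23/8 }, Right { 3 } => simplest 47/16
BBBRBBBR: Left { 0, 1, 2, 5/2, 11/4, 23/8 }, Right { 47/16, 3 } => simplest 93/32
BBBRBBBRR: Left { 0, 1, 2, 5/2, 11/4, 23/8 }, Right { 93/32, 47/16, 3 } => simplest 185/64
BBBRBBBRRR: Left { 0, 1, 2, 5/2, 11/4, 23/8 }, Right { 185/64, 93/32, 47/16, 3 } => simplest 369/128
BBBRBBBRRRB: Left { 0, 1, 2, 5/2, 11/4, 23/8, 369/128 }, Right { 185/64, 93/32, 47/16, 3 } => simplest 739/256
BBBRBBBRRRBR: Left { 0, 1, 2, 5/2, 11/4, 23/8, 369/128 }, Right { 739/256, 185/64, 93/32, 47/16, 3 } => simplest 1477/512
BBBRBBBRRRBRB: Left { 0, 1, 2, 5/2, 11/4, 23/8, 369/128, 1477/512 }, Right { 739/256, 185/64, 93/32, 47/16, 3 } => simplest 2955/1024
BBBRBBBRRRBRBR: Left { 0, 1, 2, 5/2, 11/4, 23/8, 369/128, 1477/512 }, Right { 2955/1024, 739/256, 185/64, 93/32, 47/16, 3 } => simplest 5909/2048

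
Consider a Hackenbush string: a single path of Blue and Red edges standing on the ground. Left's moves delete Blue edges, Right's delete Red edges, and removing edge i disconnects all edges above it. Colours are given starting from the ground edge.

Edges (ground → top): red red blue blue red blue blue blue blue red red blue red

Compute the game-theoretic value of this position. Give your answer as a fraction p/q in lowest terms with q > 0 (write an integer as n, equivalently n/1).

-2587/2048

1 of 13 · r · max L −∞ · min R 0 => -1
2 of 13 · rr · max L −∞ · min R -1 => -2
3 of 13 · rrb · max L -2 · min R -1 => -3/2
4 of 13 · rrbb · max L -3/2 · min R -1 => -5/4
5 of 13 · rrbbr · max L -3/2 · min R -5/4 => -11/8
6 of 13 · rrbbrb · max L -11/8 · min R -5/4 => -21/16
7 of 13 · rrbbrbb · max L -21/16 · min R -5/4 => -41/32
8 of 13 · rrbbrbbb · max L -41/32 · min R -5/4 => -81/64
9 of 13 · rrbbrbbbb · max L -81/64 · min R -5/4 => -161/128
10 of 13 · rrbbrbbbbr · max L -81/64 · min R -161/128 => -323/256
11 of 13 · rrbbrbbbbrr · max L -81/64 · min R -323/256 => -647/512
12 of 13 · rrbbrbbbbrrb · max L -647/512 · min R -323/256 => -1293/1024
13 of 13 · rrbbrbbbbrrbr · max L -647/512 · min R -1293/1024 => -2587/2048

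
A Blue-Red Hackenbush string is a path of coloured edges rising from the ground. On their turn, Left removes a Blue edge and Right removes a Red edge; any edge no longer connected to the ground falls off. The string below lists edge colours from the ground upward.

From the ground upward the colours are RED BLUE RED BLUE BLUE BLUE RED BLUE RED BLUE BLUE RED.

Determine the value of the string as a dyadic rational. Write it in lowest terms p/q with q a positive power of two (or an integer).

Recurse on prefixes of the 12-edge string RED BLUE RED BLUE BLUE BLUE RED BLUE RED BLUE BLUE RED:
g_1 [R]  L=[—]  R=[0]  => -1
g_2 [RB]  L=[-1]  R=[0]  => -1/2
g_3 [RBR]  L=[-1]  R=[-1/2, 0]  => -3/4
g_4 [RBRB]  L=[-1, -3/4]  R=[-1/2, 0]  => -5/8
g_5 [RBRBB]  L=[-1, -3/4, -5/8]  R=[-1/2, 0]  => -9/16
g_6 [RBRBBB]  L=[-1, -3/4, -5/8, -9/16]  R=[-1/2, 0]  => -17/32
g_7 [RBRBBBR]  L=[-1, -3/4, -5/8, -9/16]  R=[-17/32, -1/2, 0]  => -35/64
g_8 [RBRBBBRB]  L=[-1, -3/4, -5/8, -9/16, -35/64]  R=[-17/32, -1/2, 0]  => -69/128
g_9 [RBRBBBRBR]  L=[-1, -3/4, -5/8, -9/16, -35/64]  R=[-69/128, -17/32, -1/2, 0]  => -139/256
g_10 [RBRBBBRBRB]  L=[-1, -3/4, -5/8, -9/16, -35/64, -139/256]  R=[-69/128, -17/32, -1/2, 0]  => -277/512
g_11 [RBRBBBRBRBB]  L=[-1, -3/4, -5/8, -9/16, -35/64, -139/256, -277/512]  R=[-69/128, -17/32, -1/2, 0]  => -553/1024
g_12 [RBRBBBRBRBBR]  L=[-1, -3/4, -5/8, -9/16, -35/64, -139/256, -277/512]  R=[-553/1024, -69/128, -17/32, -1/2, 0]  => -1107/2048

-1107/2048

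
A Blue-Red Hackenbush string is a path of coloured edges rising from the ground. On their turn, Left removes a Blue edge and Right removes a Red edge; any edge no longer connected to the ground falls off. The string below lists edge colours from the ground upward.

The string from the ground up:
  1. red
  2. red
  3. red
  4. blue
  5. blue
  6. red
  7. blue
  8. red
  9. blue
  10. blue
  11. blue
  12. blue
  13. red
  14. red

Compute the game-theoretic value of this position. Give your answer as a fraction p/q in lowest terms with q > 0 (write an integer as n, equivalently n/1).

1 of 14 · r · max L −∞ · min R 0 => -1
2 of 14 · rr · max L −∞ · min R -1 => -2
3 of 14 · rrr · max L −∞ · min R -2 => -3
4 of 14 · rrrb · max L -3 · min R -2 => -5/2
5 of 14 · rrrbb · max L -5/2 · min R -2 => -9/4
6 of 14 · rrrbbr · max L -5/2 · min R -9/4 => -19/8
7 of 14 · rrrbbrb · max L -19/8 · min R -9/4 => -37/16
8 of 14 · rrrbbrbr · max L -19/8 · min R -37/16 => -75/32
9 of 14 · rrrbbrbrb · max L -75/32 · min R -37/16 => -149/64
10 of 14 · rrrbbrbrbb · max L -149/64 · min R -37/16 => -297/128
11 of 14 · rrrbbrbrbbb · max L -297/128 · min R -37/16 => -593/256
12 of 14 · rrrbbrbrbbbb · max L -593/256 · min R -37/16 => -1185/512
13 of 14 · rrrbbrbrbbbbr · max L -593/256 · min R -1185/512 => -2371/1024
14 of 14 · rrrbbrbrbbbbrr · max L -593/256 · min R -2371/1024 => -4743/2048

-4743/2048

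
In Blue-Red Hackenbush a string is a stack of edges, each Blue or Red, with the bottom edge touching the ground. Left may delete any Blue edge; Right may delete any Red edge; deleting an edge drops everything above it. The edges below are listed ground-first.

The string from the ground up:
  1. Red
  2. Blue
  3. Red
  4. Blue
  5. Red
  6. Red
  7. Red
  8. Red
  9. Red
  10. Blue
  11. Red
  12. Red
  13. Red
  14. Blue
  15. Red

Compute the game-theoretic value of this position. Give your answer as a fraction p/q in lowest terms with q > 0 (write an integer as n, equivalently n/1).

-12219/16384

Prefix values for Red Blue Red Blue Red Red Red Red Red Blue Red Red Red Blue Red via {L|R} + simplicity:
v(R) = { — | 0 } => -1
v(RB) = { -1 | 0 } => -1/2
v(RBR) = { -1 | -1/2 0 } => -3/4
v(RBRB) = { -1 -3/4 | -1/2 0 } => -5/8
v(RBRBR) = { -1 -3/4 | -5/8 -1/2 0 } => -11/16
v(RBRBRR) = { -1 -3/4 | -11/16 -5/8 -1/2 0 } => -23/32
v(RBRBRRR) = { -1 -3/4 | -23/32 -11/16 -5/8 -1/2 0 } => -47/64
v(RBRBRRRR) = { -1 -3/4 | -47/64 -23/32 -11/16 -5/8 -1/2 0 } => -95/128
v(RBRBRRRRR) = { -1 -3/4 | -95/128 -47/64 -23/32 -11/16 -5/8 -1/2 0 } => -191/256
v(RBRBRRRRRB) = { -1 -3/4 -191/256 | -95/128 -47/64 -23/32 -11/16 -5/8 -1/2 0 } => -381/512
v(RBRBRRRRRBR) = { -1 -3/4 -191/256 | -381/512 -95/128 -47/64 -23/32 -11/16 -5/8 -1/2 0 } => -763/1024
v(RBRBRRRRRBRR) = { -1 -3/4 -191/256 | -763/1024 -381/512 -95/128 -47/64 -23/32 -11/16 -5/8 -1/2 0 } => -1527/2048
v(RBRBRRRRRBRRR) = { -1 -3/4 -191/256 | -1527/2048 -763/1024 -381/512 -95/128 -47/64 -23/32 -11/16 -5/8 -1/2 0 } => -3055/4096
v(RBRBRRRRRBRRRB) = { -1 -3/4 -191/256 -3055/4096 | -1527/2048 -763/1024 -381/512 -95/128 -47/64 -23/32 -11/16 -5/8 -1/2 0 } => -6109/8192
v(RBRBRRRRRBRRRBR) = { -1 -3/4 -191/256 -3055/4096 | -6109/8192 -1527/2048 -763/1024 -381/512 -95/128 -47/64 -23/32 -11/16 -5/8 -1/2 0 } => -12219/16384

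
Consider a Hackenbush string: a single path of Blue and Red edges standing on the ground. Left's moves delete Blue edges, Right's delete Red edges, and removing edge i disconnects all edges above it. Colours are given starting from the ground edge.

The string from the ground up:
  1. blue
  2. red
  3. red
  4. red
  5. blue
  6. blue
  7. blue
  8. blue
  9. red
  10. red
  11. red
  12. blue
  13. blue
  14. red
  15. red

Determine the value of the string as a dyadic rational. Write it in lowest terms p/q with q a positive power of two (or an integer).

val_1 [b]  L=[0]  R=[∅]  ⇒ 1
val_2 [br]  L=[0]  R=[1]  ⇒ 1/2
val_3 [brr]  L=[0]  R=[1/2,1]  ⇒ 1/4
val_4 [brrr]  L=[0]  R=[1/4,1/2,1]  ⇒ 1/8
val_5 [brrrb]  L=[0,1/8]  R=[1/4,1/2,1]  ⇒ 3/16
val_6 [brrrbb]  L=[0,1/8,3/16]  R=[1/4,1/2,1]  ⇒ 7/32
val_7 [brrrbbb]  L=[0,1/8,3/16,7/32]  R=[1/4,1/2,1]  ⇒ 15/64
val_8 [brrrbbbb]  L=[0,1/8,3/16,7/32,15/64]  R=[1/4,1/2,1]  ⇒ 31/128
val_9 [brrrbbbbr]  L=[0,1/8,3/16,7/32,15/64]  R=[31/128,1/4,1/2,1]  ⇒ 61/256
val_10 [brrrbbbbrr]  L=[0,1/8,3/16,7/32,15/64]  R=[61/256,31/128,1/4,1/2,1]  ⇒ 121/512
val_11 [brrrbbbbrrr]  L=[0,1/8,3/16,7/32,15/64]  R=[121/512,61/256,31/128,1/4,1/2,1]  ⇒ 241/1024
val_12 [brrrbbbbrrrb]  L=[0,1/8,3/16,7/32,15/64,241/1024]  R=[121/512,61/256,31/128,1/4,1/2,1]  ⇒ 483/2048
val_13 [brrrbbbbrrrbb]  L=[0,1/8,3/16,7/32,15/64,241/1024,483/2048]  R=[121/512,61/256,31/128,1/4,1/2,1]  ⇒ 967/4096
val_14 [brrrbbbbrrrbbr]  L=[0,1/8,3/16,7/32,15/64,241/1024,483/2048]  R=[967/4096,121/512,61/256,31/128,1/4,1/2,1]  ⇒ 1933/8192
val_15 [brrrbbbbrrrbbrr]  L=[0,1/8,3/16,7/32,15/64,241/1024,483/2048]  R=[1933/8192,967/4096,121/512,61/256,31/128,1/4,1/2,1]  ⇒ 3865/16384

3865/16384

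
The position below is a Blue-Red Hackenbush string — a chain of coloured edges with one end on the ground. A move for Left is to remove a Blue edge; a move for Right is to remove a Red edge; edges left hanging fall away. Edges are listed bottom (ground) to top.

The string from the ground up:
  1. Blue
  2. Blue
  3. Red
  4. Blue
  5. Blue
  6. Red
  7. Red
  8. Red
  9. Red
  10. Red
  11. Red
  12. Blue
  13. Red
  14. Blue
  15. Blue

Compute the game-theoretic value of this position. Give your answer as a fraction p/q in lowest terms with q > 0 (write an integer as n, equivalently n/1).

Prefix values for Blue Blue Red Blue Blue Red Red Red Red Red Red Blue Red Blue Blue via {L|R} + simplicity:
edge 1 of 15 (Blue): { 0 | · } => 1
edge 2 of 15 (Blue): { 0 1 | · } => 2
edge 3 of 15 (Red): { 0 1 | 2 } => 3/2
edge 4 of 15 (Blue): { 0 1 3/2 | 2 } => 7/4
edge 5 of 15 (Blue): { 0 1 3/2 7/4 | 2 } => 15/8
edge 6 of 15 (Red): { 0 1 3/2 7/4 | 15/8 2 } => 29/16
edge 7 of 15 (Red): { 0 1 3/2 7/4 | 29/16 15/8 2 } => 57/32
edge 8 of 15 (Red): { 0 1 3/2 7/4 | 57/32 29/16 15/8 2 } => 113/64
edge 9 of 15 (Red): { 0 1 3/2 7/4 | 113/64 57/32 29/16 15/8 2 } => 225/128
edge 10 of 15 (Red): { 0 1 3/2 7/4 | 225/128 113/64 57/32 29/16 15/8 2 } => 449/256
edge 11 of 15 (Red): { 0 1 3/2 7/4 | 449/256 225/128 113/64 57/32 29/16 15/8 2 } => 897/512
edge 12 of 15 (Blue): { 0 1 3/2 7/4 897/512 | 449/256 225/128 113/64 57/32 29/16 15/8 2 } => 1795/1024
edge 13 of 15 (Red): { 0 1 3/2 7/4 897/512 | 1795/1024 449/256 225/128 113/64 57/32 29/16 15/8 2 } => 3589/2048
edge 14 of 15 (Blue): { 0 1 3/2 7/4 897/512 3589/2048 | 1795/1024 449/256 225/128 113/64 57/32 29/16 15/8 2 } => 7179/4096
edge 15 of 15 (Blue): { 0 1 3/2 7/4 897/512 3589/2048 7179/4096 | 1795/1024 449/256 225/128 113/64 57/32 29/16 15/8 2 } => 14359/8192

14359/8192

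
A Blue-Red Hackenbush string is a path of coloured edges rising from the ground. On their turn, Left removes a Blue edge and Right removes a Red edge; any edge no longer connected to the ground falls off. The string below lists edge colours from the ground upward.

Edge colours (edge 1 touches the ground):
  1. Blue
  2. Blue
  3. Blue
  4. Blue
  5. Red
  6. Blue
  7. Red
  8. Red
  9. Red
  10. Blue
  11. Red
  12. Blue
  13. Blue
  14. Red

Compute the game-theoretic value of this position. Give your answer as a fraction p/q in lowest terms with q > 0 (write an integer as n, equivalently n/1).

3629/1024

1 of 14 · B · max L 0 · min R +∞ => 1
2 of 14 · BB · max L 1 · min R +∞ => 2
3 of 14 · BBB · max L 2 · min R +∞ => 3
4 of 14 · BBBB · max L 3 · min R +∞ => 4
5 of 14 · BBBBR · max L 3 · min R 4 => 7/2
6 of 14 · BBBBRB · max L 7/2 · min R 4 => 15/4
7 of 14 · BBBBRBR · max L 7/2 · min R 15/4 => 29/8
8 of 14 · BBBBRBRR · max L 7/2 · min R 29/8 => 57/16
9 of 14 · BBBBRBRRR · max L 7/2 · min R 57/16 => 113/32
10 of 14 · BBBBRBRRRB · max L 113/32 · min R 57/16 => 227/64
11 of 14 · BBBBRBRRRBR · max L 113/32 · min R 227/64 => 453/128
12 of 14 · BBBBRBRRRBRB · max L 453/128 · min R 227/64 => 907/256
13 of 14 · BBBBRBRRRBRBB · max L 907/256 · min R 227/64 => 1815/512
14 of 14 · BBBBRBRRRBRBBR · max L 907/256 · min R 1815/512 => 3629/1024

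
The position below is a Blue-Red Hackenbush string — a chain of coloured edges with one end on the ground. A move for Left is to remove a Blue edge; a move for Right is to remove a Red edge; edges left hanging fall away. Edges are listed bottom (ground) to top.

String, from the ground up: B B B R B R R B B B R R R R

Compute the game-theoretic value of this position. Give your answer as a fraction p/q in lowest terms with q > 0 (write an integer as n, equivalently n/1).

5345/2048

Recurse on prefixes of the 14-edge string B B B R B R R B B B R R R R:
step 1: add B to get B; options L={ 0 } R={ none } so 1
step 2: add B to get BB; options L={ 0,1 } R={ none } so 2
step 3: add B to get BBB; options L={ 0,1,2 } R={ none } so 3
step 4: add R to get BBBR; options L={ 0,1,2 } R={ 3 } so 5/2
step 5: add B to get BBBRB; options L={ 0,1,2,5/2 } R={ 3 } so 11/4
step 6: add R to get BBBRBR; options L={ 0,1,2,5/2 } R={ 11/4,3 } so 21/8
step 7: add R to get BBBRBRR; options L={ 0,1,2,5/2 } R={ 21/8,11/4,3 } so 41/16
step 8: add B to get BBBRBRRB; options L={ 0,1,2,5/2,41/16 } R={ 21/8,11/4,3 } so 83/32
step 9: add B to get BBBRBRRBB; options L={ 0,1,2,5/2,41/16,83/32 } R={ 21/8,11/4,3 } so 167/64
step 10: add B to get BBBRBRRBBB; options L={ 0,1,2,5/2,41/16,83/32,167/64 } R={ 21/8,11/4,3 } so 335/128
step 11: add R to get BBBRBRRBBBR; options L={ 0,1,2,5/2,41/16,83/32,167/64 } R={ 335/128,21/8,11/4,3 } so 669/256
step 12: add R to get BBBRBRRBBBRR; options L={ 0,1,2,5/2,41/16,83/32,167/64 } R={ 669/256,335/128,21/8,11/4,3 } so 1337/512
step 13: add R to get BBBRBRRBBBRRR; options L={ 0,1,2,5/2,41/16,83/32,167/64 } R={ 1337/512,669/256,335/128,21/8,11/4,3 } so 2673/1024
step 14: add R to get BBBRBRRBBBRRRR; options L={ 0,1,2,5/2,41/16,83/32,167/64 } R={ 2673/1024,1337/512,669/256,335/128,21/8,11/4,3 } so 5345/2048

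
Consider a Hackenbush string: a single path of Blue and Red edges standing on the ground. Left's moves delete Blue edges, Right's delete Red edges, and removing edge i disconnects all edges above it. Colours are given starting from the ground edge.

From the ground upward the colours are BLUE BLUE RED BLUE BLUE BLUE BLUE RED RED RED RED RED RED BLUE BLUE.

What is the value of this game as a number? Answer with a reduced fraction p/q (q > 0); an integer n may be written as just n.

B: Left { 0 }, Right { none } ⇒ simplest 1
BB: Left { 0,1 }, Right { none } ⇒ simplest 2
BBR: Left { 0,1 }, Right { 2 } ⇒ simplest 3/2
BBRB: Left { 0,1,3/2 }, Right { 2 } ⇒ simplest 7/4
BBRBB: Left { 0,1,3/2,7/4 }, Right { 2 } ⇒ simplest 15/8
BBRBBB: Left { 0,1,3/2,7/4,15/8 }, Right { 2 } ⇒ simplest 31/16
BBRBBBB: Left { 0,1,3/2,7/4,15/8,31/16 }, Right { 2 } ⇒ simplest 63/32
BBRBBBBR: Left { 0,1,3/2,7/4,15/8,31/16 }, Right { 63/32,2 } ⇒ simplest 125/64
BBRBBBBRR: Left { 0,1,3/2,7/4,15/8,31/16 }, Right { 125/64,63/32,2 } ⇒ simplest 249/128
BBRBBBBRRR: Left { 0,1,3/2,7/4,15/8,31/16 }, Right { 249/128,125/64,63/32,2 } ⇒ simplest 497/256
BBRBBBBRRRR: Left { 0,1,3/2,7/4,15/8,31/16 }, Right { 497/256,249/128,125/64,63/32,2 } ⇒ simplest 993/512
BBRBBBBRRRRR: Left { 0,1,3/2,7/4,15/8,31/16 }, Right { 993/512,497/256,249/128,125/64,63/32,2 } ⇒ simplest 1985/1024
BBRBBBBRRRRRR: Left { 0,1,3/2,7/4,15/8,31/16 }, Right { 1985/1024,993/512,497/256,249/128,125/64,63/32,2 } ⇒ simplest 3969/2048
BBRBBBBRRRRRRB: Left { 0,1,3/2,7/4,15/8,31/16,3969/2048 }, Right { 1985/1024,993/512,497/256,249/128,125/64,63/32,2 } ⇒ simplest 7939/4096
BBRBBBBRRRRRRBB: Left { 0,1,3/2,7/4,15/8,31/16,3969/2048,7939/4096 }, Right { 1985/1024,993/512,497/256,249/128,125/64,63/32,2 } ⇒ simplest 15879/8192

15879/8192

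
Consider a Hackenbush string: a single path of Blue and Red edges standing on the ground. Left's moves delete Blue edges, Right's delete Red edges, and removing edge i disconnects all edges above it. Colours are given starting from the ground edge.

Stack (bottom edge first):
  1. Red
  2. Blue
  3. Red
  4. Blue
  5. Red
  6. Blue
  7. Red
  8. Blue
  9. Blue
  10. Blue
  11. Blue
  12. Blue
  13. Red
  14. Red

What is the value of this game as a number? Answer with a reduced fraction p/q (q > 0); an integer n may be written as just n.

-5383/8192

edge 1 of 14 (Red): { ∅ | 0 } ⇒ -1
edge 2 of 14 (Blue): { -1 | 0 } ⇒ -1/2
edge 3 of 14 (Red): { -1 | -1/2 0 } ⇒ -3/4
edge 4 of 14 (Blue): { -1 -3/4 | -1/2 0 } ⇒ -5/8
edge 5 of 14 (Red): { -1 -3/4 | -5/8 -1/2 0 } ⇒ -11/16
edge 6 of 14 (Blue): { -1 -3/4 -11/16 | -5/8 -1/2 0 } ⇒ -21/32
edge 7 of 14 (Red): { -1 -3/4 -11/16 | -21/32 -5/8 -1/2 0 } ⇒ -43/64
edge 8 of 14 (Blue): { -1 -3/4 -11/16 -43/64 | -21/32 -5/8 -1/2 0 } ⇒ -85/128
edge 9 of 14 (Blue): { -1 -3/4 -11/16 -43/64 -85/128 | -21/32 -5/8 -1/2 0 } ⇒ -169/256
edge 10 of 14 (Blue): { -1 -3/4 -11/16 -43/64 -85/128 -169/256 | -21/32 -5/8 -1/2 0 } ⇒ -337/512
edge 11 of 14 (Blue): { -1 -3/4 -11/16 -43/64 -85/128 -169/256 -337/512 | -21/32 -5/8 -1/2 0 } ⇒ -673/1024
edge 12 of 14 (Blue): { -1 -3/4 -11/16 -43/64 -85/128 -169/256 -337/512 -673/1024 | -21/32 -5/8 -1/2 0 } ⇒ -1345/2048
edge 13 of 14 (Red): { -1 -3/4 -11/16 -43/64 -85/128 -169/256 -337/512 -673/1024 | -1345/2048 -21/32 -5/8 -1/2 0 } ⇒ -2691/4096
edge 14 of 14 (Red): { -1 -3/4 -11/16 -43/64 -85/128 -169/256 -337/512 -673/1024 | -2691/4096 -1345/2048 -21/32 -5/8 -1/2 0 } ⇒ -5383/8192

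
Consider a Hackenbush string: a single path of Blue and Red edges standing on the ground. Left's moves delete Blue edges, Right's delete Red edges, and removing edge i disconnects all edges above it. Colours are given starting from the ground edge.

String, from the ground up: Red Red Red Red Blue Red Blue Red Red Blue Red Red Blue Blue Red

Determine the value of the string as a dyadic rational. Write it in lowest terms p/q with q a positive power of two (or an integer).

-7603/2048

edge 1 of 15 (Red): { — | 0 } ⇒ -1
edge 2 of 15 (Red): { — | -1; 0 } ⇒ -2
edge 3 of 15 (Red): { — | -2; -1; 0 } ⇒ -3
edge 4 of 15 (Red): { — | -3; -2; -1; 0 } ⇒ -4
edge 5 of 15 (Blue): { -4 | -3; -2; -1; 0 } ⇒ -7/2
edge 6 of 15 (Red): { -4 | -7/2; -3; -2; -1; 0 } ⇒ -15/4
edge 7 of 15 (Blue): { -4; -15/4 | -7/2; -3; -2; -1; 0 } ⇒ -29/8
edge 8 of 15 (Red): { -4; -15/4 | -29/8; -7/2; -3; -2; -1; 0 } ⇒ -59/16
edge 9 of 15 (Red): { -4; -15/4 | -59/16; -29/8; -7/2; -3; -2; -1; 0 } ⇒ -119/32
edge 10 of 15 (Blue): { -4; -15/4; -119/32 | -59/16; -29/8; -7/2; -3; -2; -1; 0 } ⇒ -237/64
edge 11 of 15 (Red): { -4; -15/4; -119/32 | -237/64; -59/16; -29/8; -7/2; -3; -2; -1; 0 } ⇒ -475/128
edge 12 of 15 (Red): { -4; -15/4; -119/32 | -475/128; -237/64; -59/16; -29/8; -7/2; -3; -2; -1; 0 } ⇒ -951/256
edge 13 of 15 (Blue): { -4; -15/4; -119/32; -951/256 | -475/128; -237/64; -59/16; -29/8; -7/2; -3; -2; -1; 0 } ⇒ -1901/512
edge 14 of 15 (Blue): { -4; -15/4; -119/32; -951/256; -1901/512 | -475/128; -237/64; -59/16; -29/8; -7/2; -3; -2; -1; 0 } ⇒ -3801/1024
edge 15 of 15 (Red): { -4; -15/4; -119/32; -951/256; -1901/512 | -3801/1024; -475/128; -237/64; -59/16; -29/8; -7/2; -3; -2; -1; 0 } ⇒ -7603/2048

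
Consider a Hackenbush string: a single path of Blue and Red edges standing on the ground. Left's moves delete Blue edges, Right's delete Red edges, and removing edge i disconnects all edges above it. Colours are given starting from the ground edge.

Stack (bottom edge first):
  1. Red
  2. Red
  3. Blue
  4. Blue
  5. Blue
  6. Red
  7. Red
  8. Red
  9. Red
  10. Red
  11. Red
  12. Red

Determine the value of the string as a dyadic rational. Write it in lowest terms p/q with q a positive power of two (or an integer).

-1279/1024

step 1: add Red to get R; options L={ — } R={ 0 } = -1
step 2: add Red to get RR; options L={ — } R={ -1 0 } = -2
step 3: add Blue to get RRB; options L={ -2 } R={ -1 0 } = -3/2
step 4: add Blue to get RRBB; options L={ -2 -3/2 } R={ -1 0 } = -5/4
step 5: add Blue to get RRBBB; options L={ -2 -3/2 -5/4 } R={ -1 0 } = -9/8
step 6: add Red to get RRBBBR; options L={ -2 -3/2 -5/4 } R={ -9/8 -1 0 } = -19/16
step 7: add Red to get RRBBBRR; options L={ -2 -3/2 -5/4 } R={ -19/16 -9/8 -1 0 } = -39/32
step 8: add Red to get RRBBBRRR; options L={ -2 -3/2 -5/4 } R={ -39/32 -19/16 -9/8 -1 0 } = -79/64
step 9: add Red to get RRBBBRRRR; options L={ -2 -3/2 -5/4 } R={ -79/64 -39/32 -19/16 -9/8 -1 0 } = -159/128
step 10: add Red to get RRBBBRRRRR; options L={ -2 -3/2 -5/4 } R={ -159/128 -79/64 -39/32 -19/16 -9/8 -1 0 } = -319/256
step 11: add Red to get RRBBBRRRRRR; options L={ -2 -3/2 -5/4 } R={ -319/256 -159/128 -79/64 -39/32 -19/16 -9/8 -1 0 } = -639/512
step 12: add Red to get RRBBBRRRRRRR; options L={ -2 -3/2 -5/4 } R={ -639/512 -319/256 -159/128 -79/64 -39/32 -19/16 -9/8 -1 0 } = -1279/1024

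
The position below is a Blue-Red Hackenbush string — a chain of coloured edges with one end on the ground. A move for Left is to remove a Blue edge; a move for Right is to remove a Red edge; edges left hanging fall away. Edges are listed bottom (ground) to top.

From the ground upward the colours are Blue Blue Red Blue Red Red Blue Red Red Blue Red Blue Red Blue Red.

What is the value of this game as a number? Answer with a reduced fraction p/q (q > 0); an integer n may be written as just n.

12885/8192

Prefix values for Blue Blue Red Blue Red Red Blue Red Red Blue Red Blue Red Blue Red via {L|R} + simplicity:
B: Left { 0 }, Right { · } — simplest 1
BB: Left { 0, 1 }, Right { · } — simplest 2
BBR: Left { 0, 1 }, Right { 2 } — simplest 3/2
BBRB: Left { 0, 1, 3/2 }, Right { 2 } — simplest 7/4
BBRBR: Left { 0, 1, 3/2 }, Right { 7/4, 2 } — simplest 13/8
BBRBRR: Left { 0, 1, 3/2 }, Right { 13/8, 7/4, 2 } — simplest 25/16
BBRBRRB: Left { 0, 1, 3/2, 25/16 }, Right { 13/8, 7/4, 2 } — simplest 51/32
BBRBRRBR: Left { 0, 1, 3/2, 25/16 }, Right { 51/32, 13/8, 7/4, 2 } — simplest 101/64
BBRBRRBRR: Left { 0, 1, 3/2, 25/16 }, Right { 101/64, 51/32, 13/8, 7/4, 2 } — simplest 201/128
BBRBRRBRRB: Left { 0, 1, 3/2, 25/16, 201/128 }, Right { 101/64, 51/32, 13/8, 7/4, 2 } — simplest 403/256
BBRBRRBRRBR: Left { 0, 1, 3/2, 25/16, 201/128 }, Right { 403/256, 101/64, 51/32, 13/8, 7/4, 2 } — simplest 805/512
BBRBRRBRRBRB: Left { 0, 1, 3/2, 25/16, 201/128, 805/512 }, Right { 403/256, 101/64, 51/32, 13/8, 7/4, 2 } — simplest 1611/1024
BBRBRRBRRBRBR: Left { 0, 1, 3/2, 25/16, 201/128, 805/512 }, Right { 1611/1024, 403/256, 101/64, 51/32, 13/8, 7/4, 2 } — simplest 3221/2048
BBRBRRBRRBRBRB: Left { 0, 1, 3/2, 25/16, 201/128, 805/512, 3221/2048 }, Right { 1611/1024, 403/256, 101/64, 51/32, 13/8, 7/4, 2 } — simplest 6443/4096
BBRBRRBRRBRBRBR: Left { 0, 1, 3/2, 25/16, 201/128, 805/512, 3221/2048 }, Right { 6443/4096, 1611/1024, 403/256, 101/64, 51/32, 13/8, 7/4, 2 } — simplest 12885/8192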